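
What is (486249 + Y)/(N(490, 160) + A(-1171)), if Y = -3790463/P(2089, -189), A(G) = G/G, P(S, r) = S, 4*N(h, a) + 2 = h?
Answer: 1011983698/256947 ≈ 3938.5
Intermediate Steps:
N(h, a) = -1/2 + h/4
A(G) = 1
Y = -3790463/2089 ≈ -1814.5
(486249 + Y)/(N(490, 160) + A(-1171)) = (486249 - 3790463/2089)/((-1/2 + (1/4)*490) + 1) = 1011983698/(2089*((-1/2 + 245/2) + 1)) = 1011983698/(2089*(122 + 1)) = (1011983698/2089)/123 = (1011983698/2089)*(1/123) = 1011983698/256947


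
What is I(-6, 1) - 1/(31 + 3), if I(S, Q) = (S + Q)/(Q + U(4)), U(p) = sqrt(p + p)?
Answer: 163/238 - 10*sqrt(2)/7 ≈ -1.3354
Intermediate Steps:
U(p) = sqrt(2)*sqrt(p) (U(p) = sqrt(2*p) = sqrt(2)*sqrt(p))
I(S, Q) = (Q + S)/(Q + 2*sqrt(2)) (I(S, Q) = (S + Q)/(Q + sqrt(2)*sqrt(4)) = (Q + S)/(Q + sqrt(2)*2) = (Q + S)/(Q + 2*sqrt(2)))
I(-6, 1) - 1/(31 + 3) = (1 - 6)/(1 + 2*sqrt(2)) - 1/(31 + 3) = -5/(1 + 2*sqrt(2)) - 1/34 = -1/34 - 5/(1 + 2*sqrt(2))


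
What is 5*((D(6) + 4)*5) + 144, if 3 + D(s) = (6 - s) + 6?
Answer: 319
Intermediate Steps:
D(s) = 9 - s (D(s) = -3 + ((6 - s) + 6) = -3 + (12 - s) = 9 - s)
5*((D(6) + 4)*5) + 144 = 5*(((9 - 1*6) + 4)*5) + 144 = 5*(((9 - 6) + 4)*5) + 144 = 5*((3 + 4)*5) + 144 = 5*(7*5) + 144 = 5*35 + 144 = 175 + 144 = 319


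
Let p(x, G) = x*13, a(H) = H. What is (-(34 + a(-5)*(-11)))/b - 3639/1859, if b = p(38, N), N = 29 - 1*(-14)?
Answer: -151009/70642 ≈ -2.1377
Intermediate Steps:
N = 43 (N = 29 + 14 = 43)
p(x, G) = 13*x
b = 494 (b = 13*38 = 494)
(-(34 + a(-5)*(-11)))/b - 3639/1859 = -(34 - 5*(-11))/494 - 3639/1859 = -(34 + 55)*(1/494) - 3639*1/1859 = -1*89*(1/494) - 3639/1859 = -89*1/494 - 3639/1859 = -89/494 - 3639/1859 = -151009/70642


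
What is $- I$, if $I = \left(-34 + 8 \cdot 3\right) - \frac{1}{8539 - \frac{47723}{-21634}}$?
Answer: $\frac{1847826124}{184780449} \approx 10.0$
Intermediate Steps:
$I = - \frac{1847826124}{184780449}$ ($I = \left(-34 + 24\right) - \frac{1}{8539 - - \frac{47723}{21634}} = -10 - \frac{1}{8539 + \frac{47723}{21634}} = -10 - \frac{1}{\frac{184780449}{21634}} = -10 - \frac{21634}{184780449} = - \frac{1847826124}{184780449} \approx -10.0$)
$- I = \left(-1\right) \left(- \frac{1847826124}{184780449}\right) = \frac{1847826124}{184780449}$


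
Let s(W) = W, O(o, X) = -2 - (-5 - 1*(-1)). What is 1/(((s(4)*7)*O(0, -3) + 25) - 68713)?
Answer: -1/68632 ≈ -1.4570e-5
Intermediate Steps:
O(o, X) = 2 (O(o, X) = -2 - (-5 + 1) = -2 - 1*(-4) = -2 + 4 = 2)
1/(((s(4)*7)*O(0, -3) + 25) - 68713) = 1/(((4*7)*2 + 25) - 68713) = 1/((28*2 + 25) - 68713) = 1/((56 + 25) - 68713) = 1/(81 - 68713) = 1/(-68632) = -1/68632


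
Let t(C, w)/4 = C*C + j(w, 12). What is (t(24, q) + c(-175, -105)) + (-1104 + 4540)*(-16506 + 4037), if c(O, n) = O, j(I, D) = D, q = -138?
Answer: -42841307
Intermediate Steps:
t(C, w) = 48 + 4*C² (t(C, w) = 4*(C*C + 12) = 4*(C² + 12) = 4*(12 + C²) = 48 + 4*C²)
(t(24, q) + c(-175, -105)) + (-1104 + 4540)*(-16506 + 4037) = ((48 + 4*24²) - 175) + (-1104 + 4540)*(-16506 + 4037) = ((48 + 4*576) - 175) + 3436*(-12469) = ((48 + 2304) - 175) - 42843484 = (2352 - 175) - 42843484 = 2177 - 42843484 = -42841307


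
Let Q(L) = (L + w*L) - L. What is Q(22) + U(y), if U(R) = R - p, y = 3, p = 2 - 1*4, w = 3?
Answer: 71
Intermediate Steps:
p = -2 (p = 2 - 4 = -2)
Q(L) = 3*L (Q(L) = (L + 3*L) - L = 4*L - L = 3*L)
U(R) = 2 + R (U(R) = R - 1*(-2) = R + 2 = 2 + R)
Q(22) + U(y) = 3*22 + (2 + 3) = 66 + 5 = 71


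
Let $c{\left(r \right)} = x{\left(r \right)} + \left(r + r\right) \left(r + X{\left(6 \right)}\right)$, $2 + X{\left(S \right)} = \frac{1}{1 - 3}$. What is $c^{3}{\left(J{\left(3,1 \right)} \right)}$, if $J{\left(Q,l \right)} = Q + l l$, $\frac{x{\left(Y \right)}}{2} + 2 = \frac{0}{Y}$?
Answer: $512$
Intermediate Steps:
$X{\left(S \right)} = - \frac{5}{2}$ ($X{\left(S \right)} = -2 + \frac{1}{1 - 3} = -2 + \frac{1}{-2} = -2 - \frac{1}{2} = - \frac{5}{2}$)
$x{\left(Y \right)} = -4$ ($x{\left(Y \right)} = -4 + 2 \frac{0}{Y} = -4 + 2 \cdot 0 = -4 + 0 = -4$)
$J{\left(Q,l \right)} = Q + l^{2}$
$c{\left(r \right)} = -4 + 2 r \left(- \frac{5}{2} + r\right)$ ($c{\left(r \right)} = -4 + \left(r + r\right) \left(r - \frac{5}{2}\right) = -4 + 2 r \left(- \frac{5}{2} + r\right)$)
$c^{3}{\left(J{\left(3,1 \right)} \right)} = \left(-4 - 5 \left(3 + 1^{2}\right) + 2 \left(3 + 1^{2}\right)^{2}\right)^{3} = \left(-4 - 5 \left(3 + 1\right) + 2 \left(3 + 1\right)^{2}\right)^{3} = \left(-4 - 20 + 2 \cdot 4^{2}\right)^{3} = \left(-4 - 20 + 2 \cdot 16\right)^{3} = \left(-4 - 20 + 32\right)^{3} = 8^{3} = 512$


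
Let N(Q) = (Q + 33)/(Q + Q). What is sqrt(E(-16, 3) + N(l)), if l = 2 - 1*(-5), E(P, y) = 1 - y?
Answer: sqrt(42)/7 ≈ 0.92582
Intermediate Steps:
l = 7 (l = 2 + 5 = 7)
N(Q) = (33 + Q)/(2*Q) (N(Q) = (33 + Q)/((2*Q)) = (33 + Q)*(1/(2*Q)) = (33 + Q)/(2*Q))
sqrt(E(-16, 3) + N(l)) = sqrt((1 - 1*3) + (1/2)*(33 + 7)/7) = sqrt((1 - 3) + (1/2)*(1/7)*40) = sqrt(-2 + 20/7) = sqrt(6/7) = sqrt(42)/7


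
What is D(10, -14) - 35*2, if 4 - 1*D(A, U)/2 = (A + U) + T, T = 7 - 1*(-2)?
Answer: -72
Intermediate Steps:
T = 9 (T = 7 + 2 = 9)
D(A, U) = -10 - 2*A - 2*U (D(A, U) = 8 - 2*((A + U) + 9) = 8 - 2*(9 + A + U) = 8 + (-18 - 2*A - 2*U) = -10 - 2*A - 2*U)
D(10, -14) - 35*2 = (-10 - 2*10 - 2*(-14)) - 35*2 = (-10 - 20 + 28) - 1*70 = -2 - 70 = -72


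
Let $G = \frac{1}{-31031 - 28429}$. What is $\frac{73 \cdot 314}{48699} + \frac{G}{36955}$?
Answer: $\frac{16789175331967}{35669490021900} \approx 0.47069$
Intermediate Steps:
$G = - \frac{1}{59460}$ ($G = \frac{1}{-59460} = - \frac{1}{59460} \approx -1.6818 \cdot 10^{-5}$)
$\frac{73 \cdot 314}{48699} + \frac{G}{36955} = \frac{73 \cdot 314}{48699} - \frac{1}{59460 \cdot 36955} = 22922 \cdot \frac{1}{48699} - \frac{1}{2197344300} = \frac{22922}{48699} - \frac{1}{2197344300} = \frac{16789175331967}{35669490021900}$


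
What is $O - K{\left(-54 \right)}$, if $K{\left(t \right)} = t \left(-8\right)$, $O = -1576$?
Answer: $-2008$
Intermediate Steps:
$K{\left(t \right)} = - 8 t$
$O - K{\left(-54 \right)} = -1576 - \left(-8\right) \left(-54\right) = -1576 - 432 = -2008$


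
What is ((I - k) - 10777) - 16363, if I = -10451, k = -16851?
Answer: -20740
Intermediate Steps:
((I - k) - 10777) - 16363 = ((-10451 - 1*(-16851)) - 10777) - 16363 = ((-10451 + 16851) - 10777) - 16363 = (6400 - 10777) - 16363 = -4377 - 16363 = -20740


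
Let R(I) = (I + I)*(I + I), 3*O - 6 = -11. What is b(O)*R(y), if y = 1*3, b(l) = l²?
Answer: 100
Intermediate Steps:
O = -5/3 (O = 2 + (⅓)*(-11) = 2 - 11/3 = -5/3 ≈ -1.6667)
y = 3
R(I) = 4*I² (R(I) = (2*I)*(2*I) = 4*I²)
b(O)*R(y) = (-5/3)²*(4*3²) = 25*(4*9)/9 = (25/9)*36 = 100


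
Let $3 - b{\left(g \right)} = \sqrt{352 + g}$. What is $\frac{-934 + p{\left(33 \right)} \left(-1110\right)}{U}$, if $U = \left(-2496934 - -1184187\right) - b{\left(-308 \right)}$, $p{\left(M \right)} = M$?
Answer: $\frac{6164017625}{215414070307} + \frac{9391 \sqrt{11}}{215414070307} \approx 0.028615$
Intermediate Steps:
$b{\left(g \right)} = 3 - \sqrt{352 + g}$
$U = -1312750 + 2 \sqrt{11}$ ($U = \left(-2496934 - -1184187\right) - \left(3 - \sqrt{352 - 308}\right) = \left(-2496934 + 1184187\right) - \left(3 - \sqrt{44}\right) = -1312747 - \left(3 - 2 \sqrt{11}\right) = -1312750 + 2 \sqrt{11} \approx -1.3127 \cdot 10^{6}$)
$\frac{-934 + p{\left(33 \right)} \left(-1110\right)}{U} = \frac{-934 + 33 \left(-1110\right)}{-1312750 + 2 \sqrt{11}} = \frac{-934 - 36630}{-1312750 + 2 \sqrt{11}} = - \frac{37564}{-1312750 + 2 \sqrt{11}}$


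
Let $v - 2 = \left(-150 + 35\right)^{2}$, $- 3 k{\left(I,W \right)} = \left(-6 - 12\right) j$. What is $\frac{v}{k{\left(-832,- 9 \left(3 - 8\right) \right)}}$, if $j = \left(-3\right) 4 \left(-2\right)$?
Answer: $\frac{4409}{48} \approx 91.854$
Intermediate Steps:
$j = 24$ ($j = \left(-12\right) \left(-2\right) = 24$)
$k{\left(I,W \right)} = 144$ ($k{\left(I,W \right)} = - \frac{\left(-6 - 12\right) 24}{3} = - \frac{\left(-18\right) 24}{3} = \left(- \frac{1}{3}\right) \left(-432\right) = 144$)
$v = 13227$ ($v = 2 + \left(-150 + 35\right)^{2} = 2 + \left(-115\right)^{2} = 2 + 13225 = 13227$)
$\frac{v}{k{\left(-832,- 9 \left(3 - 8\right) \right)}} = \frac{13227}{144} = 13227 \cdot \frac{1}{144} = \frac{4409}{48}$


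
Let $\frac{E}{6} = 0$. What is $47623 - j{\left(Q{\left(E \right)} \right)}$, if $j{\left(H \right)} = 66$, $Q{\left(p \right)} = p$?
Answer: $47557$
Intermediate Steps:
$E = 0$ ($E = 6 \cdot 0 = 0$)
$47623 - j{\left(Q{\left(E \right)} \right)} = 47623 - 66 = 47557$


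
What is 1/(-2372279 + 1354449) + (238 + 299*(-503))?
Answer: -152836334971/1017830 ≈ -1.5016e+5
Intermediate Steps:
1/(-2372279 + 1354449) + (238 + 299*(-503)) = 1/(-1017830) + (238 - 150397) = -1/1017830 - 150159 = -152836334971/1017830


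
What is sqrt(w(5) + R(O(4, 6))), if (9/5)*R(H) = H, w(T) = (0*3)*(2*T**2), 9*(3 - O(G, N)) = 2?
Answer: 5*sqrt(5)/9 ≈ 1.2423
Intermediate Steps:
O(G, N) = 25/9 (O(G, N) = 3 - 1/9*2 = 3 - 2/9 = 25/9)
w(T) = 0 (w(T) = 0*(2*T**2) = 0)
R(H) = 5*H/9
sqrt(w(5) + R(O(4, 6))) = sqrt(0 + (5/9)*(25/9)) = sqrt(0 + 125/81) = sqrt(125/81) = 5*sqrt(5)/9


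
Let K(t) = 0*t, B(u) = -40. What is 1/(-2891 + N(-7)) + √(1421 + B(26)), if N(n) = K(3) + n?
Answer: -1/2898 + √1381 ≈ 37.161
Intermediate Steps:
K(t) = 0
N(n) = n (N(n) = 0 + n = n)
1/(-2891 + N(-7)) + √(1421 + B(26)) = 1/(-2891 - 7) + √(1421 - 40) = 1/(-2898) + √1381 = -1/2898 + √1381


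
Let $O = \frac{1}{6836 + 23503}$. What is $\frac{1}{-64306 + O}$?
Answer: $- \frac{30339}{1950979733} \approx -1.5551 \cdot 10^{-5}$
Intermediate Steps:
$O = \frac{1}{30339} \approx 3.2961 \cdot 10^{-5}$
$\frac{1}{-64306 + O} = \frac{1}{-64306 + \frac{1}{30339}} = \frac{1}{- \frac{1950979733}{30339}} = - \frac{30339}{1950979733}$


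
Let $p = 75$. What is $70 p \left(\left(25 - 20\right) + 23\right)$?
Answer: $147000$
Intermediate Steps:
$70 p \left(\left(25 - 20\right) + 23\right) = 70 \cdot 75 \left(\left(25 - 20\right) + 23\right) = 5250 \left(\left(25 - 20\right) + 23\right) = 5250 \left(5 + 23\right) = 5250 \cdot 28 = 147000$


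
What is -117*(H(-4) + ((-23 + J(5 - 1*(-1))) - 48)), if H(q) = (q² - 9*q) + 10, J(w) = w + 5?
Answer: -234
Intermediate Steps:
J(w) = 5 + w
H(q) = 10 + q² - 9*q
-117*(H(-4) + ((-23 + J(5 - 1*(-1))) - 48)) = -117*((10 + (-4)² - 9*(-4)) + ((-23 + (5 + (5 - 1*(-1)))) - 48)) = -117*((10 + 16 + 36) + ((-23 + (5 + (5 + 1))) - 48)) = -117*(62 + ((-23 + (5 + 6)) - 48)) = -117*(62 + ((-23 + 11) - 48)) = -117*(62 + (-12 - 48)) = -117*(62 - 60) = -117*2 = -234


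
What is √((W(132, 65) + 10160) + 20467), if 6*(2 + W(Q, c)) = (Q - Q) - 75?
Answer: 5*√4898/2 ≈ 174.96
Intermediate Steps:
W(Q, c) = -29/2 (W(Q, c) = -2 + ((Q - Q) - 75)/6 = -2 + (0 - 75)/6 = -2 + (⅙)*(-75) = -2 - 25/2 = -29/2)
√((W(132, 65) + 10160) + 20467) = √((-29/2 + 10160) + 20467) = √(20291/2 + 20467) = √(61225/2) = 5*√4898/2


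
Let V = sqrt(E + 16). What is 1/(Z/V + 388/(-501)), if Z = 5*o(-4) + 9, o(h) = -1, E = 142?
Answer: -3839163/2471242 - 251001*sqrt(158)/4942484 ≈ -2.1919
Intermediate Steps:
Z = 4 (Z = 5*(-1) + 9 = -5 + 9 = 4)
V = sqrt(158) (V = sqrt(142 + 16) = sqrt(158) ≈ 12.570)
1/(Z/V + 388/(-501)) = 1/(4/(sqrt(158)) + 388/(-501)) = 1/(4*(sqrt(158)/158) + 388*(-1/501)) = 1/(2*sqrt(158)/79 - 388/501) = 1/(-388/501 + 2*sqrt(158)/79)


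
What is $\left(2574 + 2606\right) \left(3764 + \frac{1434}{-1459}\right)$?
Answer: $\frac{28439453560}{1459} \approx 1.9492 \cdot 10^{7}$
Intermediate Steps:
$\left(2574 + 2606\right) \left(3764 + \frac{1434}{-1459}\right) = 5180 \left(3764 + 1434 \left(- \frac{1}{1459}\right)\right) = 5180 \left(3764 - \frac{1434}{1459}\right) = 5180 \cdot \frac{5490242}{1459} = \frac{28439453560}{1459}$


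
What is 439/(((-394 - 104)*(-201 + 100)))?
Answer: 439/50298 ≈ 0.0087280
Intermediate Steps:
439/(((-394 - 104)*(-201 + 100))) = 439/((-498*(-101))) = 439/50298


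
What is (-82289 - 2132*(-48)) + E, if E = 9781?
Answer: 29828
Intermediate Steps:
(-82289 - 2132*(-48)) + E = (-82289 - 2132*(-48)) + 9781 = (-82289 + 102336) + 9781 = 20047 + 9781 = 29828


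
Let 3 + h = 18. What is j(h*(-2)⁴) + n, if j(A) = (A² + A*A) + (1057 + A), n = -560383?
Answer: -443886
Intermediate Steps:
h = 15 (h = -3 + 18 = 15)
j(A) = 1057 + A + 2*A² (j(A) = (A² + A²) + (1057 + A) = 2*A² + (1057 + A) = 1057 + A + 2*A²)
j(h*(-2)⁴) + n = (1057 + 15*(-2)⁴ + 2*(15*(-2)⁴)²) - 560383 = (1057 + 15*16 + 2*(15*16)²) - 560383 = (1057 + 240 + 2*240²) - 560383 = (1057 + 240 + 2*57600) - 560383 = (1057 + 240 + 115200) - 560383 = 116497 - 560383 = -443886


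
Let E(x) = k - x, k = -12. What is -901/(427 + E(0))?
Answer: -901/415 ≈ -2.1711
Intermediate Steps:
E(x) = -12 - x
-901/(427 + E(0)) = -901/(427 + (-12 - 1*0)) = -901/(427 + (-12 + 0)) = -901/(427 - 12) = -901/415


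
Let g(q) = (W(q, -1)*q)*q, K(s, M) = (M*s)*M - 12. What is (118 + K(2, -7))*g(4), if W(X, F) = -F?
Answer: 3264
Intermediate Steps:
K(s, M) = -12 + s*M**2 (K(s, M) = s*M**2 - 12 = -12 + s*M**2)
g(q) = q**2 (g(q) = ((-1*(-1))*q)*q = (1*q)*q = q*q = q**2)
(118 + K(2, -7))*g(4) = (118 + (-12 + 2*(-7)**2))*4**2 = (118 + (-12 + 2*49))*16 = (118 + (-12 + 98))*16 = (118 + 86)*16 = 204*16 = 3264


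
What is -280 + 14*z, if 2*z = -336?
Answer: -2632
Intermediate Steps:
z = -168 (z = (1/2)*(-336) = -168)
-280 + 14*z = -280 + 14*(-168) = -280 - 2352 = -2632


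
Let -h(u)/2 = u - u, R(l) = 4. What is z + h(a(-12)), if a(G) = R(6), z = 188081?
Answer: 188081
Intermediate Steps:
a(G) = 4
h(u) = 0 (h(u) = -2*(u - u) = -2*0 = 0)
z + h(a(-12)) = 188081 + 0 = 188081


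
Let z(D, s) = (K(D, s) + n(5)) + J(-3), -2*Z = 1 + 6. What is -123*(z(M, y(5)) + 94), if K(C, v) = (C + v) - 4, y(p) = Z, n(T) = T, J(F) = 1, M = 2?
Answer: -23247/2 ≈ -11624.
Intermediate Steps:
Z = -7/2 (Z = -(1 + 6)/2 = -1/2*7 = -7/2 ≈ -3.5000)
y(p) = -7/2
K(C, v) = -4 + C + v
z(D, s) = 2 + D + s (z(D, s) = ((-4 + D + s) + 5) + 1 = (1 + D + s) + 1 = 2 + D + s)
-123*(z(M, y(5)) + 94) = -123*((2 + 2 - 7/2) + 94) = -123*(1/2 + 94) = -123*189/2 = -23247/2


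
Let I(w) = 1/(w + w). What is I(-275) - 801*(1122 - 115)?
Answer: -443633851/550 ≈ -8.0661e+5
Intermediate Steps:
I(w) = 1/(2*w)
I(-275) - 801*(1122 - 115) = (½)/(-275) - 801*(1122 - 115) = (½)*(-1/275) - 801*1007 = -1/550 - 806607 = -443633851/550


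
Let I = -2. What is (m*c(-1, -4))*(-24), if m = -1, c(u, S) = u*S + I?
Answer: 48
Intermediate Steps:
c(u, S) = -2 + S*u (c(u, S) = u*S - 2 = S*u - 2 = -2 + S*u)
(m*c(-1, -4))*(-24) = -(-2 - 4*(-1))*(-24) = -(-2 + 4)*(-24) = -1*2*(-24) = -2*(-24) = 48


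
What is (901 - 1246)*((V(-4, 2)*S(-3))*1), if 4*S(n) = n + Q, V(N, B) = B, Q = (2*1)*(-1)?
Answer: 1725/2 ≈ 862.50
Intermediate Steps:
Q = -2 (Q = 2*(-1) = -2)
S(n) = -1/2 + n/4 (S(n) = (n - 2)/4 = (-2 + n)/4 = -1/2 + n/4)
(901 - 1246)*((V(-4, 2)*S(-3))*1) = (901 - 1246)*((2*(-1/2 + (1/4)*(-3)))*1) = -345*2*(-1/2 - 3/4) = -345*2*(-5/4) = -(-1725)/2 = -345*(-5/2) = 1725/2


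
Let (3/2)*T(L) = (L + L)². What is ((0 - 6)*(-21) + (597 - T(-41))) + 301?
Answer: -10376/3 ≈ -3458.7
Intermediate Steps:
T(L) = 8*L²/3 (T(L) = 2*(L + L)²/3 = 2*(2*L)²/3 = 2*(4*L²)/3 = 8*L²/3)
((0 - 6)*(-21) + (597 - T(-41))) + 301 = ((0 - 6)*(-21) + (597 - 8*(-41)²/3)) + 301 = (-6*(-21) + (597 - 8*1681/3)) + 301 = (126 + (597 - 1*13448/3)) + 301 = (126 + (597 - 13448/3)) + 301 = (126 - 11657/3) + 301 = -11279/3 + 301 = -10376/3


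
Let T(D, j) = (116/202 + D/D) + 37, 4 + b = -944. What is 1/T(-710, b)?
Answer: 101/3896 ≈ 0.025924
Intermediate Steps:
b = -948 (b = -4 - 944 = -948)
T(D, j) = 3896/101 (T(D, j) = (116*(1/202) + 1) + 37 = (58/101 + 1) + 37 = 159/101 + 37 = 3896/101)
1/T(-710, b) = 1/(3896/101) = 101/3896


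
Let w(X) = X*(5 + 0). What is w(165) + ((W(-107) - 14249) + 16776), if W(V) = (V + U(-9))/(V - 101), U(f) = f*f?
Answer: 26817/8 ≈ 3352.1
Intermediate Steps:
w(X) = 5*X (w(X) = X*5 = 5*X)
U(f) = f²
W(V) = (81 + V)/(-101 + V) (W(V) = (V + (-9)²)/(V - 101) = (V + 81)/(-101 + V) = (81 + V)/(-101 + V))
w(165) + ((W(-107) - 14249) + 16776) = 5*165 + (((81 - 107)/(-101 - 107) - 14249) + 16776) = 825 + ((-26/(-208) - 14249) + 16776) = 825 + ((-1/208*(-26) - 14249) + 16776) = 825 + ((⅛ - 14249) + 16776) = 825 + (-113991/8 + 16776) = 825 + 20217/8 = 26817/8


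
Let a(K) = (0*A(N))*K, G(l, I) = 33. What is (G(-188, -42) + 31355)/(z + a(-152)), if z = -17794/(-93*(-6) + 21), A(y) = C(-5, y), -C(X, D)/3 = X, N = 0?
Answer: -1298118/1271 ≈ -1021.3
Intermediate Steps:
C(X, D) = -3*X
A(y) = 15 (A(y) = -3*(-5) = 15)
a(K) = 0 (a(K) = (0*15)*K = 0*K = 0)
z = -17794/579 (z = -17794/(558 + 21) = -17794/579 ≈ -30.732)
(G(-188, -42) + 31355)/(z + a(-152)) = (33 + 31355)/(-17794/579 + 0) = 31388/(-17794/579) = 31388*(-579/17794) = -1298118/1271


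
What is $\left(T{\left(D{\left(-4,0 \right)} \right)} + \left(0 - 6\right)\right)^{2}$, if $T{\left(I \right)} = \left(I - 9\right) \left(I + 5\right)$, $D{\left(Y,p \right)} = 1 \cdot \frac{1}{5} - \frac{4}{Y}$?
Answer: $\frac{1846881}{625} \approx 2955.0$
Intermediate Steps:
$D{\left(Y,p \right)} = \frac{1}{5} - \frac{4}{Y}$ ($D{\left(Y,p \right)} = 1 \cdot \frac{1}{5} - \frac{4}{Y} = \frac{1}{5} - \frac{4}{Y}$)
$T{\left(I \right)} = \left(-9 + I\right) \left(5 + I\right)$
$\left(T{\left(D{\left(-4,0 \right)} \right)} + \left(0 - 6\right)\right)^{2} = \left(\left(-45 + \left(\frac{-20 - 4}{5 \left(-4\right)}\right)^{2} - 4 \frac{-20 - 4}{5 \left(-4\right)}\right) + \left(0 - 6\right)\right)^{2} = \left(\left(-45 + \left(\frac{1}{5} \left(- \frac{1}{4}\right) \left(-24\right)\right)^{2} - 4 \cdot \frac{1}{5} \left(- \frac{1}{4}\right) \left(-24\right)\right) + \left(0 - 6\right)\right)^{2} = \left(\left(-45 + \left(\frac{6}{5}\right)^{2} - \frac{24}{5}\right) - 6\right)^{2} = \left(\left(-45 + \frac{36}{25} - \frac{24}{5}\right) - 6\right)^{2} = \left(- \frac{1209}{25} - 6\right)^{2} = \left(- \frac{1359}{25}\right)^{2} = \frac{1846881}{625}$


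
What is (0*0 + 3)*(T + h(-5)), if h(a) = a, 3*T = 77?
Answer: 62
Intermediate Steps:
T = 77/3 (T = (⅓)*77 = 77/3 ≈ 25.667)
(0*0 + 3)*(T + h(-5)) = (0*0 + 3)*(77/3 - 5) = (0 + 3)*(62/3) = 3*(62/3) = 62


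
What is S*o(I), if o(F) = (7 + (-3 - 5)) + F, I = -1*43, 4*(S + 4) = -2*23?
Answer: 682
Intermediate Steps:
S = -31/2 (S = -4 + (-2*23)/4 = -4 + (1/4)*(-46) = -4 - 23/2 = -31/2 ≈ -15.500)
I = -43
o(F) = -1 + F (o(F) = (7 - 8) + F = -1 + F)
S*o(I) = -31*(-1 - 43)/2 = -31/2*(-44) = 682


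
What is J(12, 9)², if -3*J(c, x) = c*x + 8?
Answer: 13456/9 ≈ 1495.1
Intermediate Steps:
J(c, x) = -8/3 - c*x/3 (J(c, x) = -(c*x + 8)/3 = -(8 + c*x)/3 = -8/3 - c*x/3)
J(12, 9)² = (-8/3 - ⅓*12*9)² = (-8/3 - 36)² = (-116/3)² = 13456/9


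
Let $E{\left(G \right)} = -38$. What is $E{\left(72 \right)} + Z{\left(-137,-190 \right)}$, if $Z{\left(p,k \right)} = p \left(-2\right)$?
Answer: $236$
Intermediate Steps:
$Z{\left(p,k \right)} = - 2 p$
$E{\left(72 \right)} + Z{\left(-137,-190 \right)} = -38 - -274 = -38 + 274 = 236$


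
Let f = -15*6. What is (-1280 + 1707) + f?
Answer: 337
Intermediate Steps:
f = -90
(-1280 + 1707) + f = (-1280 + 1707) - 90 = 427 - 90 = 337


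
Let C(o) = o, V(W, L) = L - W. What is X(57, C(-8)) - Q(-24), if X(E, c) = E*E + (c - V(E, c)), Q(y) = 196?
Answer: 3110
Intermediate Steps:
X(E, c) = E + E² (X(E, c) = E*E + (c - (c - E)) = E² + (c + (E - c)) = E² + E = E + E²)
X(57, C(-8)) - Q(-24) = 57*(1 + 57) - 1*196 = 57*58 - 196 = 3306 - 196 = 3110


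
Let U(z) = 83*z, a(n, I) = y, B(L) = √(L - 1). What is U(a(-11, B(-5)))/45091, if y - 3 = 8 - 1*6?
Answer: 415/45091 ≈ 0.0092036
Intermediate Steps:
B(L) = √(-1 + L)
y = 5 (y = 3 + (8 - 1*6) = 3 + (8 - 6) = 3 + 2 = 5)
a(n, I) = 5
U(a(-11, B(-5)))/45091 = (83*5)/45091 = 415*(1/45091) = 415/45091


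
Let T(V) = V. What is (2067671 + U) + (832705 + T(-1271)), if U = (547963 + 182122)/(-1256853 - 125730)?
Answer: 4008252558130/1382583 ≈ 2.8991e+6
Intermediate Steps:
U = -730085/1382583 (U = 730085/(-1382583) = 730085*(-1/1382583) = -730085/1382583 ≈ -0.52806)
(2067671 + U) + (832705 + T(-1271)) = (2067671 - 730085/1382583) + (832705 - 1271) = 2858726044108/1382583 + 831434 = 4008252558130/1382583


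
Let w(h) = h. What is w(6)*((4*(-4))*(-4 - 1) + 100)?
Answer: 1080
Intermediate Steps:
w(6)*((4*(-4))*(-4 - 1) + 100) = 6*((4*(-4))*(-4 - 1) + 100) = 6*(-16*(-5) + 100) = 6*(80 + 100) = 6*180 = 1080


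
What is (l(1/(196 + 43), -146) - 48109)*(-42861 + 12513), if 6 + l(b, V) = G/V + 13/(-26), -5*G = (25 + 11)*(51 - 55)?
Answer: 532978540866/365 ≈ 1.4602e+9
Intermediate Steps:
G = 144/5 (G = -(25 + 11)*(51 - 55)/5 = -36*(-4)/5 = -1/5*(-144) = 144/5 ≈ 28.800)
l(b, V) = -13/2 + 144/(5*V) (l(b, V) = -6 + (144/(5*V) + 13/(-26)) = -6 + (144/(5*V) + 13*(-1/26)) = -6 + (144/(5*V) - 1/2) = -6 + (-1/2 + 144/(5*V)) = -13/2 + 144/(5*V))
(l(1/(196 + 43), -146) - 48109)*(-42861 + 12513) = ((1/10)*(288 - 65*(-146))/(-146) - 48109)*(-42861 + 12513) = ((1/10)*(-1/146)*(288 + 9490) - 48109)*(-30348) = ((1/10)*(-1/146)*9778 - 48109)*(-30348) = (-4889/730 - 48109)*(-30348) = -35124459/730*(-30348) = 532978540866/365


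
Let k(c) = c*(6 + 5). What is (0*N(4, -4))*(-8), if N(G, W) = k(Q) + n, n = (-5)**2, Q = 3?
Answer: 0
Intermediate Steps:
n = 25
k(c) = 11*c (k(c) = c*11 = 11*c)
N(G, W) = 58 (N(G, W) = 11*3 + 25 = 33 + 25 = 58)
(0*N(4, -4))*(-8) = (0*58)*(-8) = 0*(-8) = 0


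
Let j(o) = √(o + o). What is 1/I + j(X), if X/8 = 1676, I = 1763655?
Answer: 1/1763655 + 8*√419 ≈ 163.76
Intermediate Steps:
X = 13408 (X = 8*1676 = 13408)
j(o) = √2*√o (j(o) = √(2*o) = √2*√o)
1/I + j(X) = 1/1763655 + √2*√13408 = 1/1763655 + √2*(4*√838) = 1/1763655 + 8*√419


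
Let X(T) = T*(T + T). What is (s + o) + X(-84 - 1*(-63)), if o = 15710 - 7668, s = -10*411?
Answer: 4814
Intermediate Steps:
s = -4110
o = 8042
X(T) = 2*T² (X(T) = T*(2*T) = 2*T²)
(s + o) + X(-84 - 1*(-63)) = (-4110 + 8042) + 2*(-84 - 1*(-63))² = 3932 + 2*(-84 + 63)² = 3932 + 2*(-21)² = 3932 + 2*441 = 3932 + 882 = 4814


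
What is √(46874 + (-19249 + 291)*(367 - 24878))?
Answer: 6*√12909067 ≈ 21558.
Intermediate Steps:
√(46874 + (-19249 + 291)*(367 - 24878)) = √(46874 - 18958*(-24511)) = √(46874 + 464679538) = √464726412 = 6*√12909067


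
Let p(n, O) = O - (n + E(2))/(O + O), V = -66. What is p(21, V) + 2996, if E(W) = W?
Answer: 386783/132 ≈ 2930.2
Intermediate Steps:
p(n, O) = O - (2 + n)/(2*O) (p(n, O) = O - (n + 2)/(O + O) = O - (2 + n)/(2*O))
p(21, V) + 2996 = (-1 + (-66)² - ½*21)/(-66) + 2996 = -(-1 + 4356 - 21/2)/66 + 2996 = -1/66*8689/2 + 2996 = -8689/132 + 2996 = 386783/132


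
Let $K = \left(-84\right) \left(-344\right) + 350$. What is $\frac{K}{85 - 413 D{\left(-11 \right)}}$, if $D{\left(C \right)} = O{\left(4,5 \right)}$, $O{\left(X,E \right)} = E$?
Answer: $- \frac{14623}{990} \approx -14.771$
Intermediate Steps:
$D{\left(C \right)} = 5$
$K = 29246$ ($K = 28896 + 350 = 29246$)
$\frac{K}{85 - 413 D{\left(-11 \right)}} = \frac{29246}{85 - 2065} = \frac{29246}{-1980} = 29246 \left(- \frac{1}{1980}\right) = - \frac{14623}{990}$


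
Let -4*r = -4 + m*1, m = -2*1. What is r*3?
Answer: 9/2 ≈ 4.5000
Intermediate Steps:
m = -2
r = 3/2 (r = -(-4 - 2*1)/4 = -(-4 - 2)/4 = -¼*(-6) = 3/2 ≈ 1.5000)
r*3 = (3/2)*3 = 9/2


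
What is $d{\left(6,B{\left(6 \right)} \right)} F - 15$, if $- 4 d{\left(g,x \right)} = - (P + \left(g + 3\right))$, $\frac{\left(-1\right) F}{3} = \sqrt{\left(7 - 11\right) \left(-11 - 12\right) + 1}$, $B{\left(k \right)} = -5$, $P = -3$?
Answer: $-15 - \frac{9 \sqrt{93}}{2} \approx -58.396$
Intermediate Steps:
$F = - 3 \sqrt{93}$ ($F = - 3 \sqrt{\left(7 - 11\right) \left(-11 - 12\right) + 1} = - 3 \sqrt{\left(-4\right) \left(-23\right) + 1} = - 3 \sqrt{92 + 1} = - 3 \sqrt{93} \approx -28.931$)
$d{\left(g,x \right)} = \frac{g}{4}$ ($d{\left(g,x \right)} = - \frac{\left(-1\right) \left(-3 + \left(g + 3\right)\right)}{4} = - \frac{\left(-1\right) \left(-3 + \left(3 + g\right)\right)}{4} = - \frac{\left(-1\right) g}{4} = \frac{g}{4}$)
$d{\left(6,B{\left(6 \right)} \right)} F - 15 = \frac{1}{4} \cdot 6 \left(- 3 \sqrt{93}\right) - 15 = \frac{3 \left(- 3 \sqrt{93}\right)}{2} - 15 = - \frac{9 \sqrt{93}}{2} - 15 = -15 - \frac{9 \sqrt{93}}{2}$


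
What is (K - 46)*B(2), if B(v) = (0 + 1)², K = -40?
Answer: -86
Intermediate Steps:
B(v) = 1 (B(v) = 1² = 1)
(K - 46)*B(2) = (-40 - 46)*1 = -86*1 = -86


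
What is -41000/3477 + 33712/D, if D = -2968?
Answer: -4266154/184281 ≈ -23.150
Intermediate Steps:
-41000/3477 + 33712/D = -41000/3477 + 33712/(-2968) = -41000*1/3477 + 33712*(-1/2968) = -41000/3477 - 602/53 = -4266154/184281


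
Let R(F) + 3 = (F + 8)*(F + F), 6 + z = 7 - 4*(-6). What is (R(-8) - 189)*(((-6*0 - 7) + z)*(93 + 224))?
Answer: -1095552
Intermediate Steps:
z = 25 (z = -6 + (7 - 4*(-6)) = -6 + (7 + 24) = -6 + 31 = 25)
R(F) = -3 + 2*F*(8 + F) (R(F) = -3 + (F + 8)*(F + F) = -3 + (8 + F)*(2*F) = -3 + 2*F*(8 + F))
(R(-8) - 189)*(((-6*0 - 7) + z)*(93 + 224)) = ((-3 + 2*(-8)**2 + 16*(-8)) - 189)*(((-6*0 - 7) + 25)*(93 + 224)) = ((-3 + 2*64 - 128) - 189)*(((0 - 7) + 25)*317) = ((-3 + 128 - 128) - 189)*((-7 + 25)*317) = (-3 - 189)*(18*317) = -192*5706 = -1095552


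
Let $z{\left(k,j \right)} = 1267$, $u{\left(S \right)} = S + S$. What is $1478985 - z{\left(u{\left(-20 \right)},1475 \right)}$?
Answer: $1477718$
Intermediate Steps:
$u{\left(S \right)} = 2 S$
$1478985 - z{\left(u{\left(-20 \right)},1475 \right)} = 1478985 - 1267 = 1477718$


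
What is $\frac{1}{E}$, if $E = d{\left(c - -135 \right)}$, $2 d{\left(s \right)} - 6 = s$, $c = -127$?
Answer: $\frac{1}{7} \approx 0.14286$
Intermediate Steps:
$d{\left(s \right)} = 3 + \frac{s}{2}$
$E = 7$ ($E = 3 + \frac{-127 - -135}{2} = 3 + \frac{-127 + 135}{2} = 3 + \frac{1}{2} \cdot 8 = 3 + 4 = 7$)
$\frac{1}{E} = \frac{1}{7}$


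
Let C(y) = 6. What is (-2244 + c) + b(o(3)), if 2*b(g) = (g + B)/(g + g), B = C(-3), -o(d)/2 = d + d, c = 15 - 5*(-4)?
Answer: -17671/8 ≈ -2208.9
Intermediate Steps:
c = 35 (c = 15 + 20 = 35)
o(d) = -4*d (o(d) = -2*(d + d) = -4*d)
B = 6
b(g) = (6 + g)/(4*g) (b(g) = ((g + 6)/(g + g))/2 = ((6 + g)/((2*g)))/2 = ((6 + g)*(1/(2*g)))/2 = ((6 + g)/(2*g))/2 = (6 + g)/(4*g))
(-2244 + c) + b(o(3)) = (-2244 + 35) + (6 - 4*3)/(4*((-4*3))) = -2209 + (1/4)*(6 - 12)/(-12) = -2209 + (1/4)*(-1/12)*(-6) = -2209 + 1/8 = -17671/8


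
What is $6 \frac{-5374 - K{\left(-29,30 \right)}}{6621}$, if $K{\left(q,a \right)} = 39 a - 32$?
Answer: $- \frac{13024}{2207} \approx -5.9012$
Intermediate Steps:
$K{\left(q,a \right)} = -32 + 39 a$
$6 \frac{-5374 - K{\left(-29,30 \right)}}{6621} = 6 \frac{-5374 - \left(-32 + 39 \cdot 30\right)}{6621} = 6 \left(-5374 - \left(-32 + 1170\right)\right) \frac{1}{6621} = 6 \left(-5374 - 1138\right) \frac{1}{6621} = 6 \left(\left(-6512\right) \frac{1}{6621}\right) = 6 \left(- \frac{6512}{6621}\right) = - \frac{13024}{2207}$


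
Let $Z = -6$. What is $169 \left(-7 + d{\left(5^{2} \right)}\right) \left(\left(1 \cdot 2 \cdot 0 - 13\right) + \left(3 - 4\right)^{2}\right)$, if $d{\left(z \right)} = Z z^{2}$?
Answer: $7619196$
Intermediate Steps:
$d{\left(z \right)} = - 6 z^{2}$
$169 \left(-7 + d{\left(5^{2} \right)}\right) \left(\left(1 \cdot 2 \cdot 0 - 13\right) + \left(3 - 4\right)^{2}\right) = 169 \left(-7 - 6 \left(5^{2}\right)^{2}\right) \left(\left(1 \cdot 2 \cdot 0 - 13\right) + \left(3 - 4\right)^{2}\right) = 169 \left(-7 - 6 \cdot 25^{2}\right) \left(\left(2 \cdot 0 - 13\right) + \left(-1\right)^{2}\right) = 169 \left(-7 - 3750\right) \left(\left(0 - 13\right) + 1\right) = 169 \left(-7 - 3750\right) \left(-13 + 1\right) = 169 \left(\left(-3757\right) \left(-12\right)\right) = 169 \cdot 45084 = 7619196$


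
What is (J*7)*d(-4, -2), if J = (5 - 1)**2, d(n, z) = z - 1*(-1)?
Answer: -112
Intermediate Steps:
d(n, z) = 1 + z (d(n, z) = z + 1 = 1 + z)
J = 16 (J = 4**2 = 16)
(J*7)*d(-4, -2) = (16*7)*(1 - 2) = 112*(-1) = -112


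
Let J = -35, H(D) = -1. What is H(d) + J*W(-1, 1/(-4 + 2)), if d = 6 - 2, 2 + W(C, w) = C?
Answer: 104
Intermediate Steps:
W(C, w) = -2 + C
d = 4
H(d) + J*W(-1, 1/(-4 + 2)) = -1 - 35*(-2 - 1) = -1 - 35*(-3) = -1 + 105 = 104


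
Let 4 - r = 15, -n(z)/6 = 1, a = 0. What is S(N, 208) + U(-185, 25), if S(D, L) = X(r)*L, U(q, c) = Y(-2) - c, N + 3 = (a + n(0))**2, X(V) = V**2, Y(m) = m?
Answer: 25141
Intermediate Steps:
n(z) = -6 (n(z) = -6*1 = -6)
r = -11 (r = 4 - 1*15 = 4 - 15 = -11)
N = 33 (N = -3 + (0 - 6)**2 = -3 + (-6)**2 = -3 + 36 = 33)
U(q, c) = -2 - c
S(D, L) = 121*L (S(D, L) = (-11)**2*L = 121*L)
S(N, 208) + U(-185, 25) = 121*208 + (-2 - 1*25) = 25168 + (-2 - 25) = 25168 - 27 = 25141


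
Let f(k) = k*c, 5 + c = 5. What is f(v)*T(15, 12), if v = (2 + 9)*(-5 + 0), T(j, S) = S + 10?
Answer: 0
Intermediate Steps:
T(j, S) = 10 + S
c = 0 (c = -5 + 5 = 0)
v = -55 (v = 11*(-5) = -55)
f(k) = 0 (f(k) = k*0 = 0)
f(v)*T(15, 12) = 0*(10 + 12) = 0*22 = 0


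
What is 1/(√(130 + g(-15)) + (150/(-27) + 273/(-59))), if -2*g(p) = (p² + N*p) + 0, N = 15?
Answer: 2871117/7419281 + 281961*√130/7419281 ≈ 0.82029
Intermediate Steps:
g(p) = -15*p/2 - p²/2 (g(p) = -((p² + 15*p) + 0)/2 = -(p² + 15*p)/2 = -15*p/2 - p²/2)
1/(√(130 + g(-15)) + (150/(-27) + 273/(-59))) = 1/(√(130 - ½*(-15)*(15 - 15)) + (150/(-27) + 273/(-59))) = 1/(√(130 - ½*(-15)*0) + (150*(-1/27) + 273*(-1/59))) = 1/(√(130 + 0) + (-50/9 - 273/59)) = 1/(√130 - 5407/531) = 1/(-5407/531 + √130)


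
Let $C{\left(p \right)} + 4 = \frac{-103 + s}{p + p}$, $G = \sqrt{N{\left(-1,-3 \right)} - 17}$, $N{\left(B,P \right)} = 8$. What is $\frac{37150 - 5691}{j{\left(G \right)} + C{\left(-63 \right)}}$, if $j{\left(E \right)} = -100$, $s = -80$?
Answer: $- \frac{1321278}{4307} \approx -306.77$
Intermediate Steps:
$G = 3 i$ ($G = \sqrt{8 - 17} = \sqrt{-9} = 3 i \approx 3.0 i$)
$C{\left(p \right)} = -4 - \frac{183}{2 p}$ ($C{\left(p \right)} = -4 + \frac{-103 - 80}{p + p} = -4 - \frac{183}{2 p}$)
$\frac{37150 - 5691}{j{\left(G \right)} + C{\left(-63 \right)}} = \frac{37150 - 5691}{-100 - \left(4 + \frac{183}{2 \left(-63\right)}\right)} = \frac{31459}{-100 - \frac{107}{42}} = \frac{31459}{- \frac{4307}{42}} = 31459 \left(- \frac{42}{4307}\right) = - \frac{1321278}{4307}$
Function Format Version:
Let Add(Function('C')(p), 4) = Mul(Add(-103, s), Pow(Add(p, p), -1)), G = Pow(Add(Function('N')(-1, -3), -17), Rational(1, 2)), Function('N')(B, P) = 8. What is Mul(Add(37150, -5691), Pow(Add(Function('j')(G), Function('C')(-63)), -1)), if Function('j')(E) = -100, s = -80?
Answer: Rational(-1321278, 4307) ≈ -306.77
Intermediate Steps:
G = Mul(3, I) (G = Pow(Add(8, -17), Rational(1, 2)) = Pow(-9, Rational(1, 2)) = Mul(3, I) ≈ Mul(3.0000, I))
Function('C')(p) = Add(-4, Mul(Rational(-183, 2), Pow(p, -1))) (Function('C')(p) = Add(-4, Mul(Add(-103, -80), Pow(Add(p, p), -1))) = Add(-4, Mul(-183, Pow(Mul(2, p), -1))) = Add(-4, Mul(-183, Mul(Rational(1, 2), Pow(p, -1)))) = Add(-4, Mul(Rational(-183, 2), Pow(p, -1))))
Mul(Add(37150, -5691), Pow(Add(Function('j')(G), Function('C')(-63)), -1)) = Mul(Add(37150, -5691), Pow(Add(-100, Add(-4, Mul(Rational(-183, 2), Pow(-63, -1)))), -1)) = Mul(31459, Pow(Add(-100, Add(-4, Mul(Rational(-183, 2), Rational(-1, 63)))), -1)) = Mul(31459, Pow(Add(-100, Add(-4, Rational(61, 42))), -1)) = Mul(31459, Pow(Add(-100, Rational(-107, 42)), -1)) = Mul(31459, Pow(Rational(-4307, 42), -1)) = Mul(31459, Rational(-42, 4307)) = Rational(-1321278, 4307)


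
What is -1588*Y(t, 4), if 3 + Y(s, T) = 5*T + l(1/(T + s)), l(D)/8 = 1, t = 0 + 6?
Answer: -39700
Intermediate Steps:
t = 6
l(D) = 8 (l(D) = 8*1 = 8)
Y(s, T) = 5 + 5*T (Y(s, T) = -3 + (5*T + 8) = -3 + (8 + 5*T) = 5 + 5*T)
-1588*Y(t, 4) = -1588*(5 + 5*4) = -1588*(5 + 20) = -1588*25 = -39700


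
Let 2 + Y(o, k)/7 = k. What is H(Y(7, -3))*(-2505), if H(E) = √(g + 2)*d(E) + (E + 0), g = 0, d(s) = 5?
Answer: 87675 - 12525*√2 ≈ 69962.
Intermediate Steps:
Y(o, k) = -14 + 7*k
H(E) = E + 5*√2 (H(E) = √(0 + 2)*5 + (E + 0) = √2*5 + E = 5*√2 + E = E + 5*√2)
H(Y(7, -3))*(-2505) = ((-14 + 7*(-3)) + 5*√2)*(-2505) = ((-14 - 21) + 5*√2)*(-2505) = (-35 + 5*√2)*(-2505) = 87675 - 12525*√2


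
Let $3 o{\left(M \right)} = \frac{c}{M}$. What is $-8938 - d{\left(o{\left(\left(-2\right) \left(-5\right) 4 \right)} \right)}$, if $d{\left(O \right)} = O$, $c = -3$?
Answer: $- \frac{357519}{40} \approx -8938.0$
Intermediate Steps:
$o{\left(M \right)} = - \frac{1}{M}$ ($o{\left(M \right)} = \frac{\left(-3\right) \frac{1}{M}}{3} = - \frac{1}{M}$)
$-8938 - d{\left(o{\left(\left(-2\right) \left(-5\right) 4 \right)} \right)} = -8938 - - \frac{1}{\left(-2\right) \left(-5\right) 4} = -8938 - - \frac{1}{10 \cdot 4} = -8938 - - \frac{1}{40} = -8938 + \frac{1}{40} = - \frac{357519}{40}$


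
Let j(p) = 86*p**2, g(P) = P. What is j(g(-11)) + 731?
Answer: 11137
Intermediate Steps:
j(g(-11)) + 731 = 86*(-11)**2 + 731 = 86*121 + 731 = 10406 + 731 = 11137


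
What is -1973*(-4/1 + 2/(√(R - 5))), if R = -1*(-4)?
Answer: 7892 + 3946*I ≈ 7892.0 + 3946.0*I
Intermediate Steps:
R = 4
-1973*(-4/1 + 2/(√(R - 5))) = -1973*(-4/1 + 2/(√(4 - 5))) = -1973*(-4*1 + 2/(√(-1))) = -1973*(-4 + 2/I) = -1973*(-4 + 2*(-I)) = -1973*(-4 - 2*I) = 7892 + 3946*I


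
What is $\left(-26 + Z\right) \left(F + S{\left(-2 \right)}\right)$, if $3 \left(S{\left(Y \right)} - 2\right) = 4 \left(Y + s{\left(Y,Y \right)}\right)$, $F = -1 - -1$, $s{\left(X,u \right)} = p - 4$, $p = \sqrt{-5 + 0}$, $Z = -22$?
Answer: $288 - 64 i \sqrt{5} \approx 288.0 - 143.11 i$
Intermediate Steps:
$p = i \sqrt{5}$ ($p = \sqrt{-5} = i \sqrt{5} \approx 2.2361 i$)
$s{\left(X,u \right)} = -4 + i \sqrt{5}$ ($s{\left(X,u \right)} = i \sqrt{5} - 4 = -4 + i \sqrt{5}$)
$F = 0$ ($F = -1 + 1 = 0$)
$S{\left(Y \right)} = - \frac{10}{3} + \frac{4 Y}{3} + \frac{4 i \sqrt{5}}{3}$ ($S{\left(Y \right)} = 2 + \frac{4 \left(Y - \left(4 - i \sqrt{5}\right)\right)}{3} = 2 + \frac{4 \left(-4 + Y + i \sqrt{5}\right)}{3} = 2 + \frac{-16 + 4 Y + 4 i \sqrt{5}}{3} = 2 + \left(- \frac{16}{3} + \frac{4 Y}{3} + \frac{4 i \sqrt{5}}{3}\right) = - \frac{10}{3} + \frac{4 Y}{3} + \frac{4 i \sqrt{5}}{3}$)
$\left(-26 + Z\right) \left(F + S{\left(-2 \right)}\right) = \left(-26 - 22\right) \left(0 + \left(- \frac{10}{3} + \frac{4}{3} \left(-2\right) + \frac{4 i \sqrt{5}}{3}\right)\right) = - 48 \left(0 - \left(6 - \frac{4 i \sqrt{5}}{3}\right)\right) = - 48 \left(-6 + \frac{4 i \sqrt{5}}{3}\right) = 288 - 64 i \sqrt{5}$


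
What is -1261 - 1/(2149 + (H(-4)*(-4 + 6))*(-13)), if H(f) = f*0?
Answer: -2709890/2149 ≈ -1261.0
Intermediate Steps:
H(f) = 0
-1261 - 1/(2149 + (H(-4)*(-4 + 6))*(-13)) = -1261 - 1/(2149 + (0*(-4 + 6))*(-13)) = -1261 - 1/(2149 + (0*2)*(-13)) = -1261 - 1/(2149 + 0*(-13)) = -1261 - 1/(2149 + 0) = -1261 - 1/2149 = -2709890/2149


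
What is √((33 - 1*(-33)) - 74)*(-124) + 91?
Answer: 91 - 248*I*√2 ≈ 91.0 - 350.73*I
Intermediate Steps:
√((33 - 1*(-33)) - 74)*(-124) + 91 = √((33 + 33) - 74)*(-124) + 91 = √(66 - 74)*(-124) + 91 = √(-8)*(-124) + 91 = (2*I*√2)*(-124) + 91 = -248*I*√2 + 91 = 91 - 248*I*√2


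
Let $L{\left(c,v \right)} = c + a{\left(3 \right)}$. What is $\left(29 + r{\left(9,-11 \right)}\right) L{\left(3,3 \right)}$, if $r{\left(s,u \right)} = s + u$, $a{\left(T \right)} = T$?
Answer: $162$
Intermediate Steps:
$L{\left(c,v \right)} = 3 + c$ ($L{\left(c,v \right)} = c + 3 = 3 + c$)
$\left(29 + r{\left(9,-11 \right)}\right) L{\left(3,3 \right)} = \left(29 + \left(9 - 11\right)\right) \left(3 + 3\right) = \left(29 - 2\right) 6 = 27 \cdot 6 = 162$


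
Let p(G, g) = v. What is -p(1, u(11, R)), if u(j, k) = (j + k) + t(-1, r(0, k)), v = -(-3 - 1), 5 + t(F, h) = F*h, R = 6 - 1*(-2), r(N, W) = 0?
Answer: -4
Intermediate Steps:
R = 8 (R = 6 + 2 = 8)
t(F, h) = -5 + F*h
v = 4 (v = -1*(-4) = 4)
u(j, k) = -5 + j + k (u(j, k) = (j + k) + (-5 - 1*0) = (j + k) + (-5 + 0) = (j + k) - 5 = -5 + j + k)
p(G, g) = 4
-p(1, u(11, R)) = -1*4 = -4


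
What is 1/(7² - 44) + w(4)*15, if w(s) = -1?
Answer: -74/5 ≈ -14.800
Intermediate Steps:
1/(7² - 44) + w(4)*15 = 1/(7² - 44) - 1*15 = 1/(49 - 44) - 15 = 1/5 - 15 = ⅕ - 15 = -74/5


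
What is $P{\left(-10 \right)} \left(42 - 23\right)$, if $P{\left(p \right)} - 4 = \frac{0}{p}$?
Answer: $76$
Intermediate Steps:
$P{\left(p \right)} = 4$ ($P{\left(p \right)} = 4 + \frac{0}{p} = 4 + 0 = 4$)
$P{\left(-10 \right)} \left(42 - 23\right) = 4 \left(42 - 23\right) = 4 \cdot 19 = 76$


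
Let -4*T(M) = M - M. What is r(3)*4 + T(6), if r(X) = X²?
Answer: 36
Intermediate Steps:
T(M) = 0 (T(M) = -(M - M)/4 = -¼*0 = 0)
r(3)*4 + T(6) = 3²*4 + 0 = 9*4 + 0 = 36 + 0 = 36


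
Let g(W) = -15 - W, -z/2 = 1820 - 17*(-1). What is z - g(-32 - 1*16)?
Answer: -3707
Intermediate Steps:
z = -3674 (z = -2*(1820 - 17*(-1)) = -2*(1820 + 17) = -2*1837 = -3674)
z - g(-32 - 1*16) = -3674 - (-15 - (-32 - 1*16)) = -3674 - (-15 - (-32 - 16)) = -3674 - (-15 - 1*(-48)) = -3674 - (-15 + 48) = -3674 - 1*33 = -3674 - 33 = -3707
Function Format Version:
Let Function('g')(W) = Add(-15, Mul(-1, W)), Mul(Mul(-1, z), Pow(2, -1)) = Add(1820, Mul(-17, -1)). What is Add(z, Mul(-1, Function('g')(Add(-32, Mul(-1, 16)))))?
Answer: -3707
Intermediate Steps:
z = -3674 (z = Mul(-2, Add(1820, Mul(-17, -1))) = Mul(-2, Add(1820, 17)) = Mul(-2, 1837) = -3674)
Add(z, Mul(-1, Function('g')(Add(-32, Mul(-1, 16))))) = Add(-3674, Mul(-1, Add(-15, Mul(-1, Add(-32, Mul(-1, 16)))))) = Add(-3674, Mul(-1, Add(-15, Mul(-1, Add(-32, -16))))) = Add(-3674, Mul(-1, Add(-15, Mul(-1, -48)))) = Add(-3674, Mul(-1, Add(-15, 48))) = Add(-3674, Mul(-1, 33)) = Add(-3674, -33) = -3707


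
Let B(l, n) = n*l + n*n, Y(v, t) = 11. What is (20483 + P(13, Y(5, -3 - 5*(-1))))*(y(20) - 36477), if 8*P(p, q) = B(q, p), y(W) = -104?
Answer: -750715282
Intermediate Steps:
B(l, n) = n² + l*n (B(l, n) = l*n + n² = n² + l*n)
P(p, q) = p*(p + q)/8 (P(p, q) = (p*(q + p))/8 = (p*(p + q))/8 = p*(p + q)/8)
(20483 + P(13, Y(5, -3 - 5*(-1))))*(y(20) - 36477) = (20483 + (⅛)*13*(13 + 11))*(-104 - 36477) = (20483 + (⅛)*13*24)*(-36581) = (20483 + 39)*(-36581) = 20522*(-36581) = -750715282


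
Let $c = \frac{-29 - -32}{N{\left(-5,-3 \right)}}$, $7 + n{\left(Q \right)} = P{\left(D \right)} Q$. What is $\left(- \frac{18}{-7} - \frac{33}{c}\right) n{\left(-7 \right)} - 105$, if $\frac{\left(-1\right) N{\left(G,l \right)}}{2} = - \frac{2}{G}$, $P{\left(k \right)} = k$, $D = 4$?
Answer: $-503$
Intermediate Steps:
$N{\left(G,l \right)} = \frac{4}{G}$ ($N{\left(G,l \right)} = - 2 \left(- \frac{2}{G}\right) = \frac{4}{G}$)
$n{\left(Q \right)} = -7 + 4 Q$
$c = - \frac{15}{4}$ ($c = \frac{-29 - -32}{4 \frac{1}{-5}} = \frac{-29 + 32}{4 \left(- \frac{1}{5}\right)} = \frac{3}{- \frac{4}{5}} = 3 \left(- \frac{5}{4}\right) = - \frac{15}{4} \approx -3.75$)
$\left(- \frac{18}{-7} - \frac{33}{c}\right) n{\left(-7 \right)} - 105 = \left(- \frac{18}{-7} - \frac{33}{- \frac{15}{4}}\right) \left(-7 + 4 \left(-7\right)\right) - 105 = \left(\left(-18\right) \left(- \frac{1}{7}\right) - - \frac{44}{5}\right) \left(-7 - 28\right) - 105 = \left(\frac{18}{7} + \frac{44}{5}\right) \left(-35\right) - 105 = \frac{398}{35} \left(-35\right) - 105 = -398 - 105 = -503$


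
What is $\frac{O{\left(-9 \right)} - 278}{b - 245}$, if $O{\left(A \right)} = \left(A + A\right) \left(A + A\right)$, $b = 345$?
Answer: $\frac{23}{50} \approx 0.46$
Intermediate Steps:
$O{\left(A \right)} = 4 A^{2}$ ($O{\left(A \right)} = 2 A 2 A = 4 A^{2}$)
$\frac{O{\left(-9 \right)} - 278}{b - 245} = \frac{4 \left(-9\right)^{2} - 278}{345 - 245} = \frac{4 \cdot 81 - 278}{100} = \left(324 - 278\right) \frac{1}{100} = 46 \cdot \frac{1}{100} = \frac{23}{50}$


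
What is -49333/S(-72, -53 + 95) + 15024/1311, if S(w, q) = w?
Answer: 21919097/31464 ≈ 696.64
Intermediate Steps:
-49333/S(-72, -53 + 95) + 15024/1311 = -49333/(-72) + 15024/1311 = -49333*(-1/72) + 15024*(1/1311) = 49333/72 + 5008/437 = 21919097/31464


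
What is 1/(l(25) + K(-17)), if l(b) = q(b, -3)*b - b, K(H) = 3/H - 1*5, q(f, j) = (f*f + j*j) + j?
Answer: 17/267662 ≈ 6.3513e-5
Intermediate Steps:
q(f, j) = j + f² + j² (q(f, j) = (f² + j²) + j = j + f² + j²)
K(H) = -5 + 3/H (K(H) = 3/H - 5 = -5 + 3/H)
l(b) = -b + b*(6 + b²) (l(b) = (-3 + b² + (-3)²)*b - b = (-3 + b² + 9)*b - b = (6 + b²)*b - b = b*(6 + b²) - b = -b + b*(6 + b²))
1/(l(25) + K(-17)) = 1/(25*(5 + 25²) + (-5 + 3/(-17))) = 1/(25*(5 + 625) + (-5 + 3*(-1/17))) = 1/(25*630 + (-5 - 3/17)) = 1/(15750 - 88/17) = 1/(267662/17) = 17/267662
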